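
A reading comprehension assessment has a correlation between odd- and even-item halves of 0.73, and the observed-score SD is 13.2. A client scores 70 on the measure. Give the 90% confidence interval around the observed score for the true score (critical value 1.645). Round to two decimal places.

r_full = 2·0.73 / (1 + 0.73) ≈ 0.844
SEM = 13.200 × √(1 − 0.844) = 13.200 × √0.156 ≈ 13.200 × 0.395 ≈ 5.215
Margin = 1.645 × 5.215 ≈ 8.578
CI = 70 ± 8.578 → [61.422, 78.578]

[61.42, 78.58]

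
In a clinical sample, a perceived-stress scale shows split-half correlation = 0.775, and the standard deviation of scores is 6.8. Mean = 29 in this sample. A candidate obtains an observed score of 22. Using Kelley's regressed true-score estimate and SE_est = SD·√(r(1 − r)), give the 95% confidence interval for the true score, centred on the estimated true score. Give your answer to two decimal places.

[18.45, 27.32]

r_full = 2·0.775 / (1 + 0.775) ≈ 0.873
T̂ = 0.873(22) + 0.127(29) ≈ 22.887
SE_est = SD · √(r(1 − r)) = 6.800 · √0.111 ≈ 6.800 · 0.333 ≈ 2.262
CI = 22.887 ± 1.96 · 2.262 → [18.453, 27.322]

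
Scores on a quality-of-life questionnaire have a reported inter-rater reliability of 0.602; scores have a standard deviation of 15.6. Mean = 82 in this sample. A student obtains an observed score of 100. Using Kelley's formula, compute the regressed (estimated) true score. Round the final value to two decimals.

92.84

Estimated true score = 0.6020*100 + (1 − 0.6020)*82 ≈ 92.8360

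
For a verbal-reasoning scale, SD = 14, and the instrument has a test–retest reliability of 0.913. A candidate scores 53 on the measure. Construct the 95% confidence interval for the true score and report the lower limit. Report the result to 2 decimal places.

44.91

The standard error of measurement is 14.00000×√(1 − 0.91300) ≈ 14.00000×0.29496 ≈ 4.12941.
Half-width = 1.96×4.12941 ≈ 8.09364
Lower limit = 53 − 8.09364 ≈ 44.90636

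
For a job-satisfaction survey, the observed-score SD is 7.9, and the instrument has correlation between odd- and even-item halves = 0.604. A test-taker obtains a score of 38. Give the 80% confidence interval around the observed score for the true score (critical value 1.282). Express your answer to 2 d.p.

[32.97, 43.03]

r_full = 2·0.604 / (1 + 0.604) ≈ 0.7531
SEM = 7.9000 * √(1 − 0.7531) = 7.9000 * √0.2469 ≈ 7.9000 * 0.4969 ≈ 3.9253
Margin = 1.282 * 3.9253 ≈ 5.0322
Interval: (32.9678, 43.0322)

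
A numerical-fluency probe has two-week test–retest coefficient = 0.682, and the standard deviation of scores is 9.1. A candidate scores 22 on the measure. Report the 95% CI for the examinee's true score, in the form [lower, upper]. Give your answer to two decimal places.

[11.94, 32.06]

The standard error of measurement is 9.1000·√(1 − 0.6820) ≃ 9.1000·0.5639 ≃ 5.1316.
Half-width = 1.96·5.1316 ≃ 10.0580
95% CI: 22 ± 10.0580 = [11.9420, 32.0580]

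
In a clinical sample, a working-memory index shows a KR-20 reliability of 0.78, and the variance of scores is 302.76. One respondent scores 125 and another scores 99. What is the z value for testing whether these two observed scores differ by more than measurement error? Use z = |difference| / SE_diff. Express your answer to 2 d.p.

2.25

σ = 302.76^(1/2) = 17.400
The standard error of measurement is 17.400·√(1 − 0.780) ≈ 17.400·0.469 ≈ 8.161.
SE_diff = √2 · SEM ≈ 11.542
z = 26 / 11.542 ≈ 2.253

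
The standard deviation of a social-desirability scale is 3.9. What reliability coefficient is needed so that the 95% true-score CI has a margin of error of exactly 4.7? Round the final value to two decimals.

0.62

SEM needed = half-width / z = 4.7/1.96 ≈ 2.3980
r = 1 − (SEM / SD)² = 1 − (2.3980 / 3.9)² ≈ 1 − 0.3781 ≈ 0.6219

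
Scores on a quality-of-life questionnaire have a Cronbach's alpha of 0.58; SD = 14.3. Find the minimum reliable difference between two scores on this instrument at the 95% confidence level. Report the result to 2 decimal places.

25.69

SEM = 14.3000 · √(1 − 0.5800) = 14.3000 · √0.4200 ≈ 14.3000 · 0.6481 ≈ 9.2675
Standard error of the difference = 9.2675·√2 ≈ 13.1062
Minimum reliable difference = 1.96 · SE_diff ≈ 1.96 · 13.1062 ≈ 25.6881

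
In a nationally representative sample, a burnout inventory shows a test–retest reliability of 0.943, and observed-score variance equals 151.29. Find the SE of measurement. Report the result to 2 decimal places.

SD = √151.29 = 12.300
SEM = 12.300×√(1 − 0.943) ≈ 2.937

2.94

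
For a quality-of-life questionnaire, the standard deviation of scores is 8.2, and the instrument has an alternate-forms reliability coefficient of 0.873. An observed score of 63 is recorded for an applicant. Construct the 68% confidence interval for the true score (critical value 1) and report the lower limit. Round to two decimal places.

SEM = 8.2000×√(1 − 0.8730) ≈ 2.9222
Half-width = 1×2.9222 ≈ 2.9222
Lower bound: 63 − 2.9222 = 60.0778

60.08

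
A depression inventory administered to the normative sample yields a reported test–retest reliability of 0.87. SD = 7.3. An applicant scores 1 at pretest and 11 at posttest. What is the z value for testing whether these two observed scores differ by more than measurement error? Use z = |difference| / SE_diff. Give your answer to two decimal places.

2.69

SEM = 7.300 * √(1 − 0.870) = 7.300 * √0.130 ≈ 7.300 * 0.361 ≈ 2.632
SE_diff = √2 * SEM ≈ 3.722
z = 10 / 3.722 ≈ 2.687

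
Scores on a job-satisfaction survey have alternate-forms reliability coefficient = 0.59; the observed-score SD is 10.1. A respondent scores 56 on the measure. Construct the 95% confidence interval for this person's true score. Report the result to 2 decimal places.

[43.32, 68.68]

The standard error of measurement is 10.100×√(1 − 0.590) ≈ 10.100×0.640 ≈ 6.467.
Margin = 1.96 × 6.467 ≈ 12.676
Interval: (43.324, 68.676)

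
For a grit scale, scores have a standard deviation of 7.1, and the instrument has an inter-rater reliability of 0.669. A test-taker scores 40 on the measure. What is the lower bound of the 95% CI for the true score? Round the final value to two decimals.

31.99

SEM = 7.100*√(1 − 0.669) ≈ 4.085
1.96 * SEM ≈ 8.006
Lower limit = 40 − 8.006 ≈ 31.994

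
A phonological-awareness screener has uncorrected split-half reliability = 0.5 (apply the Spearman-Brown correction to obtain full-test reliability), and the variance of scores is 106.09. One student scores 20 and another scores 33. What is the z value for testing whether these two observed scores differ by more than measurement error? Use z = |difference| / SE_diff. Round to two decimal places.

SD = √106.09 ≈ 10.3000
r_full = 2·0.5 / (1 + 0.5) ≈ 0.6667
SEM = 10.3000×√(1 − 0.6667) ≈ 5.9467
SE_diff = √2 × SEM ≈ 8.4099
z = |20 − 33| / 8.4099 = 13 / 8.4099 ≈ 1.5458

1.55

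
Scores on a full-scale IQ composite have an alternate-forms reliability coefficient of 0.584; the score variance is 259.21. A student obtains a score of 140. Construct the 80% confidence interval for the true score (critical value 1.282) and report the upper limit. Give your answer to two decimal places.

SD = √259.21 = 16.1000
SEM = 16.1000*√(1 − 0.5840) ≈ 10.3842
1.282 * SEM ≈ 13.3125
Upper bound: 140 + 13.3125 = 153.3125

153.31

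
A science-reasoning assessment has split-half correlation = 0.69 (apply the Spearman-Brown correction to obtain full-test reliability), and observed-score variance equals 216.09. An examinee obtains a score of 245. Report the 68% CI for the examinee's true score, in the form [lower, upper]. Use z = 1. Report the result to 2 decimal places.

[238.70, 251.30]

SD = √216.09 ≈ 14.70000
Spearman-Brown: r = 2(0.69) / (1 + 0.69) = 1.38000 / 1.69000 ≈ 0.81657
The standard error of measurement is 14.70000·√(1 − 0.81657) ≈ 14.70000·0.42829 ≈ 6.29586.
1 · SEM ≈ 6.29586
Interval: (238.70414, 251.29586)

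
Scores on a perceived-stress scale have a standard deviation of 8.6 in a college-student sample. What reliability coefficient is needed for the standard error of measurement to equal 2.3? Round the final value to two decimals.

0.93

r = 1 − (2.300/8.6)² ≈ 1 − 0.072 ≈ 0.928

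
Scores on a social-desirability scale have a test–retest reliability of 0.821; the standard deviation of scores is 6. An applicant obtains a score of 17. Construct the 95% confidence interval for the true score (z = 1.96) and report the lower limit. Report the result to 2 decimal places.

SEM = 6.0000 · √(1 − 0.8210) = 6.0000 · √0.1790 ≈ 6.0000 · 0.4231 ≈ 2.5385
Half-width = 1.96·2.5385 ≈ 4.9755
Lower bound: 17 − 4.9755 = 12.0245

12.02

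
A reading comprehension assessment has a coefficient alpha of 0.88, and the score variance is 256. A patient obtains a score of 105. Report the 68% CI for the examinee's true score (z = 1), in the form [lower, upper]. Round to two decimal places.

σ = 256^(1/2) = 16.000
SEM = 16.000×√(1 − 0.880) ≈ 5.543
1 × SEM ≈ 5.543
CI = 105 ± 5.543 → [99.457, 110.543]

[99.46, 110.54]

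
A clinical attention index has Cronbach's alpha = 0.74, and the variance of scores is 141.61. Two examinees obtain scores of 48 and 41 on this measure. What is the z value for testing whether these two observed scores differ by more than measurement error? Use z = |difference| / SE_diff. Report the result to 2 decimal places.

0.82

σ = 141.61^(1/2) = 11.9000
SEM = 11.9000 × √(1 − 0.7400) = 11.9000 × √0.2600 ≈ 11.9000 × 0.5099 ≈ 6.0678
SE_diff = √2 × SEM ≈ 8.5812
z = |48 − 41| / 8.5812 = 7 / 8.5812 ≈ 0.8157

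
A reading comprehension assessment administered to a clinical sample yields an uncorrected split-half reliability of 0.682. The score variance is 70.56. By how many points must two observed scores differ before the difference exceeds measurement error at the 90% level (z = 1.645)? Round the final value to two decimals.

8.50

SD = √70.56 ≈ 8.4000
Spearman-Brown: r = 2(0.682) / (1 + 0.682) = 1.3640 / 1.6820 ≈ 0.8109
SEM = 8.4000·√(1 − 0.8109) ≈ 3.6524
SE_diff = √2 · SEM ≈ 5.1653
Smallest detectable difference = 1.645·5.1653 ≈ 8.4969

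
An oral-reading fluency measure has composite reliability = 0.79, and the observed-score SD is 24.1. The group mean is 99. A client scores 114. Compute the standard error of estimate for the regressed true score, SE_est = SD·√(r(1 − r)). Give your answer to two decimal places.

SE_est = 24.1000·√(0.7900·0.2100) ≃ 9.8161

9.82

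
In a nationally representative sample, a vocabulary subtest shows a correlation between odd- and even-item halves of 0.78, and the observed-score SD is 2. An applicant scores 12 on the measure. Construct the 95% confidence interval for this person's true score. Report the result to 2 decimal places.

[10.62, 13.38]

Spearman-Brown: r = 2(0.78) / (1 + 0.78) = 1.560 / 1.780 ≈ 0.876
SEM = 2.000×√(1 − 0.876) ≈ 0.703
Margin = 1.96 × 0.703 ≈ 1.378
95% CI: 12 ± 1.378 = [10.622, 13.378]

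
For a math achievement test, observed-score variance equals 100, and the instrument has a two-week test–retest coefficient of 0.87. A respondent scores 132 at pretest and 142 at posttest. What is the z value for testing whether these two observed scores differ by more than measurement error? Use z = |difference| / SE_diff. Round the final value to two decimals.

1.96

SD = √100 = 10.000
SEM = 10.000 × √(1 − 0.870) = 10.000 × √0.130 ≃ 10.000 × 0.361 ≃ 3.606
SE_diff = SEM × √2 ≃ 3.606 × 1.414 ≃ 5.099
z = |132 − 142| / 5.099 = 10 / 5.099 ≃ 1.961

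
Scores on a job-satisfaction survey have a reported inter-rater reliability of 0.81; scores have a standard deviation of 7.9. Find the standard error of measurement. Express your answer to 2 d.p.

The standard error of measurement is 7.900·√(1 − 0.810) ≃ 7.900·0.436 ≃ 3.444.

3.44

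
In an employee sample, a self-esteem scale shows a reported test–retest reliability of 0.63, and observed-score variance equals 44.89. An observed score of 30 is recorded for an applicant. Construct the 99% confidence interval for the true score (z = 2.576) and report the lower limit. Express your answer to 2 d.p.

SD = √44.89 = 6.700
SEM = 6.700*√(1 − 0.630) ≈ 4.075
Half-width = 2.576*4.075 ≈ 10.498
Lower bound: 30 − 10.498 = 19.502

19.50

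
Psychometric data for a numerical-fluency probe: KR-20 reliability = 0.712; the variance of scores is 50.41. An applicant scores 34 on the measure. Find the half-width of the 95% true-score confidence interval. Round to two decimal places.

σ = 50.41^(1/2) = 7.100
SEM = 7.100·√(1 − 0.712) ≈ 3.810
1.96 · SEM ≈ 7.468

7.47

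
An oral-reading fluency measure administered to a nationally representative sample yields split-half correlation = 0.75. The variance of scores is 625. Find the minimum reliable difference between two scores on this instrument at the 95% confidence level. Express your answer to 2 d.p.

26.19

SD = √625 ≈ 25.00000
Spearman-Brown: r = 2(0.75) / (1 + 0.75) = 1.50000 / 1.75000 ≈ 0.85714
SEM = 25.00000 · √(1 − 0.85714) = 25.00000 · √0.14286 ≈ 25.00000 · 0.37796 ≈ 9.44911
SE_diff = SEM · √2 ≈ 9.44911 · 1.41421 ≈ 13.36306
Minimum reliable difference = 1.96 · SE_diff ≈ 1.96 · 13.36306 ≈ 26.19160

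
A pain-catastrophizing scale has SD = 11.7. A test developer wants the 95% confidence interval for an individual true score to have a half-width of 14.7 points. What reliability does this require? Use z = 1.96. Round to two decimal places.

0.59

SEM needed = half-width / z = 14.7/1.96 ≈ 7.50000
r = 1 − (7.50000/11.7)² ≈ 1 − 0.41091 ≈ 0.58909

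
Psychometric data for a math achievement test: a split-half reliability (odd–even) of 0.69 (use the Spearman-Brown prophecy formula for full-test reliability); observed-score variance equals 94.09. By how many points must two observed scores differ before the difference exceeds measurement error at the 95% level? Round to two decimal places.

11.52

SD = √94.09 ≃ 9.7000
Spearman-Brown: r = 2(0.69) / (1 + 0.69) = 1.3800 / 1.6900 ≃ 0.8166
SEM = 9.7000·√(1 − 0.8166) ≃ 4.1544
SE_diff = √2 · SEM ≃ 5.8752
Smallest detectable difference = 1.96·5.8752 ≃ 11.5154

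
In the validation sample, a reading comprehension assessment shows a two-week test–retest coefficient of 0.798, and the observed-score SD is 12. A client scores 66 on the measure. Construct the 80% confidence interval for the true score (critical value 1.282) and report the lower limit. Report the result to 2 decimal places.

The standard error of measurement is 12.000·√(1 − 0.798) ≈ 12.000·0.449 ≈ 5.393.
Margin = 1.282 · 5.393 ≈ 6.914
Lower bound: 66 − 6.914 = 59.086

59.09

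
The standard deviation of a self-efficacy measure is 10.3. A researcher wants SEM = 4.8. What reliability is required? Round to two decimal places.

0.78

r = 1 − (4.800/10.3)² ≈ 1 − 0.217 ≈ 0.783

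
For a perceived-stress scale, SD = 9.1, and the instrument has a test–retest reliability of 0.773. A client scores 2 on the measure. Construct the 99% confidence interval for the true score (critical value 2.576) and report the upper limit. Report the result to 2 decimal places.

13.17

SEM = 9.100*√(1 − 0.773) ≈ 4.336
2.576 * SEM ≈ 11.169
Upper limit = 2 + 11.169 ≈ 13.169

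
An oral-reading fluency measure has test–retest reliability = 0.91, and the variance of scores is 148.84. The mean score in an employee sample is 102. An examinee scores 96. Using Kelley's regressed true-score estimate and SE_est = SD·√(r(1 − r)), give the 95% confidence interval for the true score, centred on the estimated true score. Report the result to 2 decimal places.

[89.70, 103.38]

SD = √148.84 ≈ 12.200
T̂ = 0.910(96) + 0.090(102) ≈ 96.540
SE_est = 12.200·√[r(1 − r)] ≈ 3.491
95% CI: 96.540 ± 6.843 ≈ (89.697, 103.383)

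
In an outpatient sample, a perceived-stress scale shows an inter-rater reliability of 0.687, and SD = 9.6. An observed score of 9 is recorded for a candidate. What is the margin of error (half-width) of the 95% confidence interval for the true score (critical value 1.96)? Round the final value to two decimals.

10.53

The standard error of measurement is 9.600·√(1 − 0.687) ≈ 9.600·0.559 ≈ 5.371.
Margin = 1.96 · 5.371 ≈ 10.527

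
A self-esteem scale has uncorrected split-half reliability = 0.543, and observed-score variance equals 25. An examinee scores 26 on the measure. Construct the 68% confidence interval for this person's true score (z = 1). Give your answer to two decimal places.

[23.28, 28.72]

SD = √25 = 5.000
r_full = 2·0.543 / (1 + 0.543) ≈ 0.704
SEM = 5.000 × √(1 − 0.704) = 5.000 × √0.296 ≈ 5.000 × 0.544 ≈ 2.721
1 × SEM ≈ 2.721
68% CI: 26 ± 2.721 = [23.279, 28.721]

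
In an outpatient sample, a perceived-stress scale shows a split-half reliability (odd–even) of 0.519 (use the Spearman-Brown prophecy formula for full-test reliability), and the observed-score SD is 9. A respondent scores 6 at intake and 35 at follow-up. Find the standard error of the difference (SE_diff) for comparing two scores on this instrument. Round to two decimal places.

Full-length reliability (Spearman-Brown) = 2(0.519)/(1+0.519) ≈ 0.6833
SEM = 9.0000×√(1 − 0.6833) ≈ 5.0645
SE_diff = √2 × SEM ≈ 7.1623

7.16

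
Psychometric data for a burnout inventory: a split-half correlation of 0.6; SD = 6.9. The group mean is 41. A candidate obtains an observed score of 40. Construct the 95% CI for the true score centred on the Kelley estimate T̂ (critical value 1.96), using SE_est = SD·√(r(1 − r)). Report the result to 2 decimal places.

[34.39, 46.11]

Full-length reliability (Spearman-Brown) = 2(0.6)/(1+0.6) ≈ 0.75000
T̂ = r·X + (1 − r)·M = 0.75000×40 + 0.25000×41 = 30.00000 + 10.25000 ≈ 40.25000
SE_est = 6.90000·√[r(1 − r)] ≈ 2.98779
95% CI: 40.25000 ± 5.85606 ≈ (34.39394, 46.10606)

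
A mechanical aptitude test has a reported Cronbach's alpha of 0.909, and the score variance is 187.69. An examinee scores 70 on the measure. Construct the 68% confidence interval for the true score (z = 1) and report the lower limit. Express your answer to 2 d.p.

65.87

SD = √187.69 ≃ 13.70000
SEM = 13.70000 × √(1 − 0.90900) = 13.70000 × √0.09100 ≃ 13.70000 × 0.30166 ≃ 4.13277
Margin = 1 × 4.13277 ≃ 4.13277
Lower bound: 70 − 4.13277 = 65.86723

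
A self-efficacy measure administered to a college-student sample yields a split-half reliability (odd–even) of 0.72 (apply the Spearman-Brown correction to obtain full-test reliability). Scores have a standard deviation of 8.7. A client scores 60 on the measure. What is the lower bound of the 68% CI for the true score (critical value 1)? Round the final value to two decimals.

r_full = 2·0.72 / (1 + 0.72) ≃ 0.837
SEM = 8.700 * √(1 − 0.837) = 8.700 * √0.163 ≃ 8.700 * 0.403 ≃ 3.510
Half-width = 1*3.510 ≃ 3.510
Lower limit = 60 − 3.510 ≃ 56.490

56.49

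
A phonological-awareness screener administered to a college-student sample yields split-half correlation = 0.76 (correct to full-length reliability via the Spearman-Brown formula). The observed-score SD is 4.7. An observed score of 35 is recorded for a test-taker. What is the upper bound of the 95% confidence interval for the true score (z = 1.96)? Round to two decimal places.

Full-length reliability (Spearman-Brown) = 2(0.76)/(1+0.76) ≈ 0.864
The standard error of measurement is 4.700×√(1 − 0.864) ≈ 4.700×0.369 ≈ 1.736.
Half-width = 1.96×1.736 ≈ 3.402
Upper bound: 35 + 3.402 = 38.402

38.40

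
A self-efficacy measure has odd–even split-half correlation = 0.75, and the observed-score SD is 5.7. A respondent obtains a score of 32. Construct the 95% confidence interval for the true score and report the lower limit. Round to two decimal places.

Full-length reliability (Spearman-Brown) = 2(0.75)/(1+0.75) ≈ 0.8571
SEM = 5.7000 · √(1 − 0.8571) = 5.7000 · √0.1429 ≈ 5.7000 · 0.3780 ≈ 2.1544
1.96 · SEM ≈ 4.2226
Lower limit = 32 − 4.2226 ≈ 27.7774

27.78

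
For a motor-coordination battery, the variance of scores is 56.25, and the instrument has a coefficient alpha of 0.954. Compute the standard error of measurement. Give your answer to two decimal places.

1.61

SD = √56.25 ≃ 7.5000
SEM = 7.5000 * √(1 − 0.9540) = 7.5000 * √0.0460 ≃ 7.5000 * 0.2145 ≃ 1.6086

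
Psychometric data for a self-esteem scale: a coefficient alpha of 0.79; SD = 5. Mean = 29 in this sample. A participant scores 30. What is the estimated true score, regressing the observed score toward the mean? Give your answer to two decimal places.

Estimated true score = 0.79000×30 + (1 − 0.79000)×29 ≃ 29.79000

29.79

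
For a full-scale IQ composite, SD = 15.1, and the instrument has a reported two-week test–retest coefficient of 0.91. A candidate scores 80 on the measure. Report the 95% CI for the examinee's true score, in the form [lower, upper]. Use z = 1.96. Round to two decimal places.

[71.12, 88.88]

SEM = 15.100 × √(1 − 0.910) = 15.100 × √0.090 ≈ 15.100 × 0.300 ≈ 4.530
Half-width = 1.96×4.530 ≈ 8.879
Interval: (71.121, 88.879)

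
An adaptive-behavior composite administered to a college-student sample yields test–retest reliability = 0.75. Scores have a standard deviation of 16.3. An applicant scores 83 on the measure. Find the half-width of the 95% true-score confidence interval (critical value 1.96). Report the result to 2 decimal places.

SEM = 16.3000 * √(1 − 0.7500) = 16.3000 * √0.2500 ≈ 16.3000 * 0.5000 ≈ 8.1500
Half-width = 1.96*8.1500 ≈ 15.9740

15.97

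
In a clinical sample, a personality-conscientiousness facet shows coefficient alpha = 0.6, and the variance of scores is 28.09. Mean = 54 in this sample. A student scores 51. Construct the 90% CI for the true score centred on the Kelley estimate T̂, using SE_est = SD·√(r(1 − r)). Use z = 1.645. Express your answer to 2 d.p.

[47.93, 56.47]

SD = √28.09 = 5.3000
T̂ = 0.6000(51) + 0.4000(54) ≈ 52.2000
SE_est = 5.3000·√[r(1 − r)] ≈ 2.5965
90% CI: 52.2000 ± 4.2712 ≈ (47.9288, 56.4712)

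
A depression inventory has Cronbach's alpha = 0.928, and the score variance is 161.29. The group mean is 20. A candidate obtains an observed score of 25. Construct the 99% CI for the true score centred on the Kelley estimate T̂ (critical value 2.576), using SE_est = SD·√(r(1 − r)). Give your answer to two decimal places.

[16.18, 33.10]

σ = 161.29^(1/2) = 12.700
T̂ = r·X + (1 − r)·M = 0.928*25 + 0.072*20 = 23.200 + 1.440 ≈ 24.640
SE_est = 12.700*√(0.928*0.072) ≈ 3.283
99% CI: 24.640 ± 8.456 ≈ (16.184, 33.096)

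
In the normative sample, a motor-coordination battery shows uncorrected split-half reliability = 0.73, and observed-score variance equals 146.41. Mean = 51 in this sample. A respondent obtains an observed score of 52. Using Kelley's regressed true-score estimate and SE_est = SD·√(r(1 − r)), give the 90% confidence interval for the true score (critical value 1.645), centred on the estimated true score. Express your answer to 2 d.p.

[44.62, 59.07]

σ = 146.41^(1/2) = 12.100
Full-length reliability (Spearman-Brown) = 2(0.73)/(1+0.73) ≃ 0.844
T̂ = 0.844(52) + 0.156(51) ≃ 51.844
SE_est = SD * √(r(1 − r)) = 12.100 * √0.132 ≃ 12.100 * 0.363 ≃ 4.391
90% CI: 51.844 ± 7.224 ≃ (44.620, 59.068)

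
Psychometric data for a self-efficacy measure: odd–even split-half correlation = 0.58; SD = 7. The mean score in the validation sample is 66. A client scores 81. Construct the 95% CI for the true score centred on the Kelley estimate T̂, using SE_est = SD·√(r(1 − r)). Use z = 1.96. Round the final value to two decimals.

[70.95, 83.07]

Full-length reliability (Spearman-Brown) = 2(0.58)/(1+0.58) ≈ 0.73418
T̂ = r·X + (1 − r)·M = 0.73418·81 + 0.26582·66 ≈ 59.46835 + 17.54430 ≈ 77.01266
SE_est = 7.00000·√[r(1 − r)] ≈ 3.09239
95% CI: 77.01266 ± 6.06109 ≈ (70.95157, 83.07375)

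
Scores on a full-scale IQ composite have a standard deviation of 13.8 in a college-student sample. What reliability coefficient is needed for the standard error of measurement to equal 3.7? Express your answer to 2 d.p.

0.93

Required reliability = 1 − (SEM/SD)² = 1 − 0.0719 ≈ 0.9281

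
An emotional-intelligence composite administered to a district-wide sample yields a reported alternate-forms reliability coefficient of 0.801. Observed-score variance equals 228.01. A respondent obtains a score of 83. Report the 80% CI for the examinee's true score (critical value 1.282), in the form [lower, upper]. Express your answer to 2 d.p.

SD = √228.01 = 15.1000
The standard error of measurement is 15.1000*√(1 − 0.8010) ≃ 15.1000*0.4461 ≃ 6.7360.
Half-width = 1.282*6.7360 ≃ 8.6356
Interval: (74.3644, 91.6356)

[74.36, 91.64]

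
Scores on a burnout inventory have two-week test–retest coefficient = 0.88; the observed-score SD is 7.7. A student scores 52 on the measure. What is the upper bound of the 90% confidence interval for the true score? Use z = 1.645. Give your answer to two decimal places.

56.39

The standard error of measurement is 7.700×√(1 − 0.880) ≃ 7.700×0.346 ≃ 2.667.
1.645 × SEM ≃ 4.388
Upper limit = 52 + 4.388 ≃ 56.388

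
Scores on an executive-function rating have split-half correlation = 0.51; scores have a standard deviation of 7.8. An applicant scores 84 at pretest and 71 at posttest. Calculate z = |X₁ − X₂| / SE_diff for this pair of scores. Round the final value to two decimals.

2.07

Full-length reliability (Spearman-Brown) = 2(0.51)/(1+0.51) ≈ 0.67550
SEM = 7.80000·√(1 − 0.67550) ≈ 4.44328
SE_diff = SEM · √2 ≈ 4.44328 · 1.41421 ≈ 6.28375
z = |84 − 71| / 6.28375 = 13 / 6.28375 ≈ 2.06883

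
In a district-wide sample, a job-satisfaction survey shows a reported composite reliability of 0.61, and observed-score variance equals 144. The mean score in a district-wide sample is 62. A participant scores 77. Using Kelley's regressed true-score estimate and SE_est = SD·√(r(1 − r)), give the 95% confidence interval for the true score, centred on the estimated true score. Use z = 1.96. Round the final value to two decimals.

SD = √144 ≈ 12.0000
T̂ = 0.6100(77) + 0.3900(62) ≈ 71.1500
SE_est = 12.0000*√(0.6100*0.3900) ≈ 5.8530
95% CI: 71.1500 ± 11.4719 ≈ (59.6781, 82.6219)

[59.68, 82.62]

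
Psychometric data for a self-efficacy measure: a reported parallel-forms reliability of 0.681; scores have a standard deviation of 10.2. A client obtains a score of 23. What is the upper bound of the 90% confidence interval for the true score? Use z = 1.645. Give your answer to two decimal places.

32.48

SEM = 10.20000*√(1 − 0.68100) ≈ 5.76097
1.645 * SEM ≈ 9.47679
Upper bound: 23 + 9.47679 = 32.47679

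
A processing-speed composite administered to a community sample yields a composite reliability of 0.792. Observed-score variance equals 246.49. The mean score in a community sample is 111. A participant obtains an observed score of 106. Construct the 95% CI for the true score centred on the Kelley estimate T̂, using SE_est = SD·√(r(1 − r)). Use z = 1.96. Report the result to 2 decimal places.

[94.55, 119.53]

SD = √246.49 ≈ 15.7000
Estimated true score = 0.7920*106 + (1 − 0.7920)*111 ≈ 107.0400
SE_est = 15.7000*√(0.7920*0.2080) ≈ 6.3723
CI = 107.0400 ± 1.96 * 6.3723 → [94.5504, 119.5296]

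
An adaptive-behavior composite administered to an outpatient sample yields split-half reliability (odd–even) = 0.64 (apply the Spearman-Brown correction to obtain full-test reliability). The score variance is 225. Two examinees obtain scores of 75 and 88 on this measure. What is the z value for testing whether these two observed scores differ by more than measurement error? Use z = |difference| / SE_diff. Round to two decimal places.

1.31

SD = √225 ≈ 15.0000
Full-length reliability (Spearman-Brown) = 2(0.64)/(1+0.64) ≈ 0.7805
The standard error of measurement is 15.0000×√(1 − 0.7805) ≈ 15.0000×0.4685 ≈ 7.0278.
SE_diff = SEM × √2 ≈ 7.0278 × 1.4142 ≈ 9.9388
z = 13 / 9.9388 ≈ 1.3080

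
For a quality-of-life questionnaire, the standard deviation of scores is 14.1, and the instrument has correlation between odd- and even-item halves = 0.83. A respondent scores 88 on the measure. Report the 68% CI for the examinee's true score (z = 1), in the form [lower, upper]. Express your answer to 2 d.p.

Full-length reliability (Spearman-Brown) = 2(0.83)/(1+0.83) ≃ 0.90710
SEM = 14.10000 × √(1 − 0.90710) = 14.10000 × √0.09290 ≃ 14.10000 × 0.30479 ≃ 4.29752
Half-width = 1×4.29752 ≃ 4.29752
68% CI: 88 ± 4.29752 = [83.70248, 92.29752]

[83.70, 92.30]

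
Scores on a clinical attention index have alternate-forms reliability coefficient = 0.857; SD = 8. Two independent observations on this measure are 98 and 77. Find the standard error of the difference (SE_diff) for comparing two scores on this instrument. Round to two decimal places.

4.28

SEM = 8.0000×√(1 − 0.8570) ≈ 3.0252
Standard error of the difference = 3.0252·√2 ≈ 4.2783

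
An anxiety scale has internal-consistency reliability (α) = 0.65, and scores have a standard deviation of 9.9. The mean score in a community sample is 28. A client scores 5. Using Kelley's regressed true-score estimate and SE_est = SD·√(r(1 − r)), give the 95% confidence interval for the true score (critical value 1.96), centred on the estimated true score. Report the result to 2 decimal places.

Estimated true score = 0.65000*5 + (1 − 0.65000)*28 ≈ 13.05000
SE_est = SD * √(r(1 − r)) = 9.90000 * √0.22750 ≈ 9.90000 * 0.47697 ≈ 4.72200
95% CI: 13.05000 ± 9.25512 ≈ (3.79488, 22.30512)

[3.79, 22.31]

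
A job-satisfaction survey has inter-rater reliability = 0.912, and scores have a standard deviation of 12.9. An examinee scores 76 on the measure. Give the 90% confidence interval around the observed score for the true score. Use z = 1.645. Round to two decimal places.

[69.70, 82.30]

SEM = 12.90000·√(1 − 0.91200) ≃ 3.82676
1.645 · SEM ≃ 6.29502
Interval: (69.70498, 82.29502)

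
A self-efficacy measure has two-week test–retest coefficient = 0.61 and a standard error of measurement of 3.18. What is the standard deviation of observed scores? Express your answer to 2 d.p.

σ = SEM·(1 − r)^(−1/2) ≈ 3.18·1.6013 ≈ 5.0921

5.09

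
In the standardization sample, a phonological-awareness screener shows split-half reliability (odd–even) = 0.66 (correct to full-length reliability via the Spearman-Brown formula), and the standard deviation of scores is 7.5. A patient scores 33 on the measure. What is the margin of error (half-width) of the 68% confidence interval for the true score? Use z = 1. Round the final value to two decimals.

Spearman-Brown: r = 2(0.66) / (1 + 0.66) = 1.32000 / 1.66000 ≈ 0.79518
SEM = 7.50000 · √(1 − 0.79518) = 7.50000 · √0.20482 ≈ 7.50000 · 0.45257 ≈ 3.39427
Half-width = 1·3.39427 ≈ 3.39427

3.39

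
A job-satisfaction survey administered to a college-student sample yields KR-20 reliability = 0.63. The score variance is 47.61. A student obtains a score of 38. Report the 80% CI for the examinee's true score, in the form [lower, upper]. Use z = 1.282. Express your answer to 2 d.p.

σ = 47.61^(1/2) = 6.90000
SEM = 6.90000 · √(1 − 0.63000) = 6.90000 · √0.37000 ≈ 6.90000 · 0.60828 ≈ 4.19711
Half-width = 1.282·4.19711 ≈ 5.38069
Interval: (32.61931, 43.38069)

[32.62, 43.38]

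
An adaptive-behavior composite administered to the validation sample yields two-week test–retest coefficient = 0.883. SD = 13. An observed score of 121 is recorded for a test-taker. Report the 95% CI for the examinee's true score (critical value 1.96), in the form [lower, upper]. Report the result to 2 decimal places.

[112.28, 129.72]

The standard error of measurement is 13.0000*√(1 − 0.8830) ≈ 13.0000*0.3421 ≈ 4.4467.
Half-width = 1.96*4.4467 ≈ 8.7155
95% CI: 121 ± 8.7155 = [112.2845, 129.7155]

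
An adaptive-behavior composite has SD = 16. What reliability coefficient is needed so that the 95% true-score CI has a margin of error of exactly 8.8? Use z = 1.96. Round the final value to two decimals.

0.92

Required SEM = 8.8 / 1.96 ≃ 4.490
Required reliability = 1 − (SEM/SD)² = 1 − 0.079 ≃ 0.921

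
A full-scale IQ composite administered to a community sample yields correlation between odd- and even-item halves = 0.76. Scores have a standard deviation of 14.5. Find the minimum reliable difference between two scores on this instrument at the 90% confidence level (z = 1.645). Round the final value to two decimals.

Full-length reliability (Spearman-Brown) = 2(0.76)/(1+0.76) ≃ 0.8636
The standard error of measurement is 14.5000×√(1 − 0.8636) ≃ 14.5000×0.3693 ≃ 5.3545.
SE_diff = √2 × SEM ≃ 7.5724
Minimum reliable difference = 1.645 × SE_diff ≃ 1.645 × 7.5724 ≃ 12.4566

12.46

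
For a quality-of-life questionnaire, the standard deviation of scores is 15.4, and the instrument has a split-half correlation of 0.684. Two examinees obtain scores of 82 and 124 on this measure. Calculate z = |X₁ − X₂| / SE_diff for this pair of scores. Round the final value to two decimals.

4.45

r_full = 2·0.684 / (1 + 0.684) ≈ 0.8124
SEM = 15.4000 * √(1 − 0.8124) = 15.4000 * √0.1876 ≈ 15.4000 * 0.4332 ≈ 6.6710
SE_diff = √2 * SEM ≈ 9.4343
z = 42 / 9.4343 ≈ 4.4519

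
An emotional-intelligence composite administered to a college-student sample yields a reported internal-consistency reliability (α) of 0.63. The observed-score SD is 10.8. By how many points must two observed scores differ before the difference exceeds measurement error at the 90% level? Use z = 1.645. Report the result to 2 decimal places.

SEM = 10.800×√(1 − 0.630) ≈ 6.569
Standard error of the difference = 6.569·√2 ≈ 9.291
Smallest detectable difference = 1.645×9.291 ≈ 15.283

15.28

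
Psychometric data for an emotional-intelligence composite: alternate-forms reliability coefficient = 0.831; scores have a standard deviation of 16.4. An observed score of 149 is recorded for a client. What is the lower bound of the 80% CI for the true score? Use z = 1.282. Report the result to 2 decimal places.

SEM = 16.4000 * √(1 − 0.8310) = 16.4000 * √0.1690 ≈ 16.4000 * 0.4111 ≈ 6.7420
Half-width = 1.282*6.7420 ≈ 8.6432
Lower bound: 149 − 8.6432 = 140.3568

140.36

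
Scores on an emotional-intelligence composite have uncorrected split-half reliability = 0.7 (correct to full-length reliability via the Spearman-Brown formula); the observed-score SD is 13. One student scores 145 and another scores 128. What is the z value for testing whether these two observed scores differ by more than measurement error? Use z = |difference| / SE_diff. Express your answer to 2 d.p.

Full-length reliability (Spearman-Brown) = 2(0.7)/(1+0.7) ≃ 0.824
The standard error of measurement is 13.000×√(1 − 0.824) ≃ 13.000×0.420 ≃ 5.461.
SE_diff = SEM × √2 ≃ 5.461 × 1.414 ≃ 7.723
z = |145 − 128| / 7.723 = 17 / 7.723 ≃ 2.201

2.20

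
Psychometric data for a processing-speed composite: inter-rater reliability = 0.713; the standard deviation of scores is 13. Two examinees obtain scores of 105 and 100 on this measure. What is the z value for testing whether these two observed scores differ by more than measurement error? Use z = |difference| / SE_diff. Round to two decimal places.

The standard error of measurement is 13.000·√(1 − 0.713) ≈ 13.000·0.536 ≈ 6.964.
SE_diff = √2 · SEM ≈ 9.849
z = |105 − 100| / 9.849 = 5 / 9.849 ≈ 0.508

0.51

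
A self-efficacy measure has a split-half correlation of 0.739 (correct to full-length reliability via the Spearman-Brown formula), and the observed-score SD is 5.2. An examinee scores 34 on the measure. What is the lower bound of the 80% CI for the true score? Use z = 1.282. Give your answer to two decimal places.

Spearman-Brown: r = 2(0.739) / (1 + 0.739) = 1.478 / 1.739 ≈ 0.850
SEM = 5.200 · √(1 − 0.850) = 5.200 · √0.150 ≈ 5.200 · 0.387 ≈ 2.015
1.282 · SEM ≈ 2.583
Lower bound: 34 − 2.583 = 31.417

31.42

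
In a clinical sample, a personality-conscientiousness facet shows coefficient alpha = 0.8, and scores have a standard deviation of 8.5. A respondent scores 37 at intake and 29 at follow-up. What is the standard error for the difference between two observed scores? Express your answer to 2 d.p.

5.38

SEM = 8.5000 · √(1 − 0.8000) = 8.5000 · √0.2000 ≈ 8.5000 · 0.4472 ≈ 3.8013
SE_diff = √2 · SEM ≈ 5.3759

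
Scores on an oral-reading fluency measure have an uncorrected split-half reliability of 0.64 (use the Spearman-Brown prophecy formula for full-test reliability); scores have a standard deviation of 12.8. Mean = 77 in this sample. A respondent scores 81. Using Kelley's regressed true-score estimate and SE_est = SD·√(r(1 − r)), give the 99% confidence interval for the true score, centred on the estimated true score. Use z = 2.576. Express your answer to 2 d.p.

Spearman-Brown: r = 2(0.64) / (1 + 0.64) = 1.280 / 1.640 ≈ 0.780
Estimated true score = 0.780×81 + (1 − 0.780)×77 ≈ 80.122
SE_est = SD × √(r(1 − r)) = 12.800 × √0.171 ≈ 12.800 × 0.414 ≈ 5.298
99% CI: 80.122 ± 13.648 ≈ (66.474, 93.770)

[66.47, 93.77]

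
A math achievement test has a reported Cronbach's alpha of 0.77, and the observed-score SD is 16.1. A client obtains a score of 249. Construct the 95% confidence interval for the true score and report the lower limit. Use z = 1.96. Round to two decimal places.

SEM = 16.100·√(1 − 0.770) ≃ 7.721
Margin = 1.96 · 7.721 ≃ 15.134
Lower limit = 249 − 15.134 ≃ 233.866

233.87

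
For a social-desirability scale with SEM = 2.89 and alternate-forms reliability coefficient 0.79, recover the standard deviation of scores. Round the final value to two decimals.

6.31

σ = SEM·(1 − r)^(−1/2) ≈ 2.89·2.182 ≈ 6.306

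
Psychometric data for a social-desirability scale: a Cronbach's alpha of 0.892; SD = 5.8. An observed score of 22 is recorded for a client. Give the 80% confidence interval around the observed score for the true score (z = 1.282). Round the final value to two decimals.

SEM = 5.800 * √(1 − 0.892) = 5.800 * √0.108 ≈ 5.800 * 0.329 ≈ 1.906
Margin = 1.282 * 1.906 ≈ 2.444
80% CI: 22 ± 2.444 = [19.556, 24.444]

[19.56, 24.44]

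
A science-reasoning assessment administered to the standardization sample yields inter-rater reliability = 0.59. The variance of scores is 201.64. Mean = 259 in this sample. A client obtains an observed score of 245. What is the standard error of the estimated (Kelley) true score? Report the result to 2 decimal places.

6.98

SD = √201.64 ≈ 14.200
SE_est = SD * √(r(1 − r)) = 14.200 * √0.242 ≈ 14.200 * 0.492 ≈ 6.984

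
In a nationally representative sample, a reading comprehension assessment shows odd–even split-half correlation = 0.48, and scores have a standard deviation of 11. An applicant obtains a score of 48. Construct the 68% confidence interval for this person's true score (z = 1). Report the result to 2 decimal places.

Full-length reliability (Spearman-Brown) = 2(0.48)/(1+0.48) ≈ 0.649
SEM = 11.000 * √(1 − 0.649) = 11.000 * √0.351 ≈ 11.000 * 0.593 ≈ 6.520
Margin = 1 * 6.520 ≈ 6.520
CI = 48 ± 6.520 → [41.480, 54.520]

[41.48, 54.52]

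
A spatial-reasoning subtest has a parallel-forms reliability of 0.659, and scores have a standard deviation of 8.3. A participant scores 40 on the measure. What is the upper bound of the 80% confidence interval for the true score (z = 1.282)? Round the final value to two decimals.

46.21

SEM = 8.300 * √(1 − 0.659) = 8.300 * √0.341 ≈ 8.300 * 0.584 ≈ 4.847
Margin = 1.282 * 4.847 ≈ 6.214
Upper bound: 40 + 6.214 = 46.214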